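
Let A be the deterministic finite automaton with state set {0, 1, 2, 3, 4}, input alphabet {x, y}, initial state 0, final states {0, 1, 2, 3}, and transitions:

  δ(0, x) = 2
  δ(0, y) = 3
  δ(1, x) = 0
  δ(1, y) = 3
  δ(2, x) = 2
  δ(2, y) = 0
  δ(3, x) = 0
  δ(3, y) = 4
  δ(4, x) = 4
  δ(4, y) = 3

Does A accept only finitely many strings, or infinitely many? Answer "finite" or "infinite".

State 0 is reachable from the start and can reach an accepting state, and it lies on the cycle 0 → 2 → 0.
Traversing that cycle any number of times yields accepted strings of unbounded length, so the language is infinite.

infinite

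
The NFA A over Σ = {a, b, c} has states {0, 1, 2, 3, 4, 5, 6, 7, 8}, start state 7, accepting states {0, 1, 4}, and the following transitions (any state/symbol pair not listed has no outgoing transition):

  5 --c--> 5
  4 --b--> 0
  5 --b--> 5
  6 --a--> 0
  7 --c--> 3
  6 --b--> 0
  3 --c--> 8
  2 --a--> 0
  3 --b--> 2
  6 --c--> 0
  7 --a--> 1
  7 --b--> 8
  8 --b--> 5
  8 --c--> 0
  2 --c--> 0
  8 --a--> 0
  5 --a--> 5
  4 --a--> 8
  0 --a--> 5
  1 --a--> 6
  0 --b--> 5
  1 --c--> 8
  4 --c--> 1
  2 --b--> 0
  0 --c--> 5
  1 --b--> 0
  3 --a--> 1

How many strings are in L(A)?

21

The useful subgraph on states {0, 1, 2, 3, 6, 7, 8} is acyclic, so L(A) is finite; the longest accepting path visits 5 useful states, giving maximum string length 4.
Counting accepting paths from 7 by length: 1 of length 1, 4 of length 2, 11 of length 3, 5 of length 4. Total 21.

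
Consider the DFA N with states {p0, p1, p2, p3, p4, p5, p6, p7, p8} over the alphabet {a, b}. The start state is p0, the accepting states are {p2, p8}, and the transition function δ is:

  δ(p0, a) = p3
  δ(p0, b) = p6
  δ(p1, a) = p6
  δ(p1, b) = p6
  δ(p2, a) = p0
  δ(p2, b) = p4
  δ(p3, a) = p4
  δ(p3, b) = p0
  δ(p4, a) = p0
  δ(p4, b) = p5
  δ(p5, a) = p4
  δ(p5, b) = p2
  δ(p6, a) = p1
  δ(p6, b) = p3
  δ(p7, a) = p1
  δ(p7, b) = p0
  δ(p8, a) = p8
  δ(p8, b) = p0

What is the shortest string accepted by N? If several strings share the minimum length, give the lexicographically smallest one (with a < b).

A breadth-first search from p0 reaches an accepting state first via the path p0 → p3 → p4 → p5 → p2 on input aabb.
No string of length < 4 is accepted (BFS exhausts all shorter strings without reaching an accepting state), and aabb is the lexicographically least accepting string of length 4.

aabb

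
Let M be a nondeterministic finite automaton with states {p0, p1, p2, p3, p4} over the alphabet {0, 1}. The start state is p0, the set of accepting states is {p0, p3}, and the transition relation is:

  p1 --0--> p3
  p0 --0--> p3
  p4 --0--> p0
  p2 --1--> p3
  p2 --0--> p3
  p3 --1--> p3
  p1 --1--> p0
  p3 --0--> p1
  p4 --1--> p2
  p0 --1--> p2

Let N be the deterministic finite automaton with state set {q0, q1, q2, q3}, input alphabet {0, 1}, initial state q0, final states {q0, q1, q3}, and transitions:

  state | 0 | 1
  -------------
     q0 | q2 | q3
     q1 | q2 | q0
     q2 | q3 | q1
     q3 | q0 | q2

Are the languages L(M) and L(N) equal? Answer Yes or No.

No

The string 0 is accepted by M but rejected by N.
So L(M) ≠ L(N).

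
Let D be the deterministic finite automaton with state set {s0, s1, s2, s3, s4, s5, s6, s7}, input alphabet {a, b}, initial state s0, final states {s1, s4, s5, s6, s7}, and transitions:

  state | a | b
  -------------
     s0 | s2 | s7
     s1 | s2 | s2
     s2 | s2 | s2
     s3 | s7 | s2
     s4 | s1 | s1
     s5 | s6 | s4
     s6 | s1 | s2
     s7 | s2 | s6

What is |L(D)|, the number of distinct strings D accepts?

3

The useful subgraph on states {s0, s1, s6, s7} is acyclic, so L(D) is finite; the longest accepting path visits 4 useful states, giving maximum string length 3.
Counting accepting paths from s0 by length: 1 of length 1, 1 of length 2, 1 of length 3. Total 3.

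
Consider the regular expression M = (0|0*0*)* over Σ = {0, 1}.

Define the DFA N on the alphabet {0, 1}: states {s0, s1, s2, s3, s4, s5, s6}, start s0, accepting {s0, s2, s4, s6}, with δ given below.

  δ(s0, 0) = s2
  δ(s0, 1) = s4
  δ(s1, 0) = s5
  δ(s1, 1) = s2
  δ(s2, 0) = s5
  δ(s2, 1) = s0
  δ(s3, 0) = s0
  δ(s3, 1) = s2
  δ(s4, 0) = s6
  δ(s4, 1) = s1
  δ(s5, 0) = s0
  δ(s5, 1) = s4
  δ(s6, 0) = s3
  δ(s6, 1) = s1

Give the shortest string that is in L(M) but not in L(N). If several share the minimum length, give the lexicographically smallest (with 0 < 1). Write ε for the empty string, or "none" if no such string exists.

00

The string 00 is accepted by M but not by N.
No shorter string lies in the difference, and 00 is the lexicographically first length-2 string in L(M) \ L(N).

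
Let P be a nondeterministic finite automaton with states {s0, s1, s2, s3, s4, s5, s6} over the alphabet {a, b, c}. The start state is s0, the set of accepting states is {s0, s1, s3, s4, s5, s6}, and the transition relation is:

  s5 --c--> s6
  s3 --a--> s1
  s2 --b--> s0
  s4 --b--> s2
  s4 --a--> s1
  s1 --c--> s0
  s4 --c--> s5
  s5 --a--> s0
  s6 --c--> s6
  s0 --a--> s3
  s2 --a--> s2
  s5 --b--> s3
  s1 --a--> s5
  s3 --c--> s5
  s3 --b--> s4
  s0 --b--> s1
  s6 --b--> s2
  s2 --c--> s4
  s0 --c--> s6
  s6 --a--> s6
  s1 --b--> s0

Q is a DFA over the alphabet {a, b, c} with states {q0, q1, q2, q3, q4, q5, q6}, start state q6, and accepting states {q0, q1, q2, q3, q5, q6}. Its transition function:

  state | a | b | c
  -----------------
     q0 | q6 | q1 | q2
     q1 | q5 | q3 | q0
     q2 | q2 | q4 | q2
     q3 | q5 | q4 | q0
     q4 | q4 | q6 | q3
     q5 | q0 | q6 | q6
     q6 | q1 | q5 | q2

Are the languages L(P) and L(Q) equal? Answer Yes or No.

Exploring the product automaton P × Q from the start pair (s0, q6), following both machines on each input symbol, reaches 7 state pairs: (s0, q6), (s3, q1), (s1, q5), (s6, q2), (s4, q3), (s5, q0), (s2, q4).
P accepts in {s0, s1, s3, s4, s5, s6} and Q accepts in {q0, q1, q2, q3, q5, q6}. In every reachable pair the two components are either both accepting — (s0, q6), (s3, q1), (s1, q5), (s6, q2), (s4, q3), (s5, q0) — or both non-accepting, so no string is accepted by exactly one of the machines: L(P) \ L(Q) and L(Q) \ L(P) are both empty.
Hence every string is accepted by P iff it is accepted by Q, and the two languages coincide.

Yes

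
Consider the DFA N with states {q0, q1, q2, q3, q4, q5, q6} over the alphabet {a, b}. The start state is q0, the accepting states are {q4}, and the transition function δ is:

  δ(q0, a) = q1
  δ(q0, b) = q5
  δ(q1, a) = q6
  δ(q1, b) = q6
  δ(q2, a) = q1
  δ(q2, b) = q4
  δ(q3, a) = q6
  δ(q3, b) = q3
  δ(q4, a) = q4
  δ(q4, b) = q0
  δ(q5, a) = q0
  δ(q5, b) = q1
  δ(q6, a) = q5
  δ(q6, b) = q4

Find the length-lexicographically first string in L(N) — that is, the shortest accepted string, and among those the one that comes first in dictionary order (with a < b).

A breadth-first search from q0 reaches an accepting state first via the path q0 → q1 → q6 → q4 on input aab.
No string of length < 3 is accepted (BFS exhausts all shorter strings without reaching an accepting state), and aab is the lexicographically least accepting string of length 3.

aab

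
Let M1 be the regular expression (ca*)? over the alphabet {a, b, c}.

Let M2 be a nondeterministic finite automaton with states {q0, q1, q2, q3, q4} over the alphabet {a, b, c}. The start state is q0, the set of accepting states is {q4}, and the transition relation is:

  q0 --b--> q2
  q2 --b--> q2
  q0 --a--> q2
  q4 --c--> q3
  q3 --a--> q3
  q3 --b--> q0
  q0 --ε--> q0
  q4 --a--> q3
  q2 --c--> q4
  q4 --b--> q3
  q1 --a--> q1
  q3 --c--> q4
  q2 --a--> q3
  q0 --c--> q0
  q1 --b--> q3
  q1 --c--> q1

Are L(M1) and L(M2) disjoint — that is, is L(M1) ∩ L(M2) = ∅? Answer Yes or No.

Yes

Converting the expression M1 to a DFA (subset construction, then merging equivalent states) gives the minimal DFA with states {r0, r1, r2}, start state r0, accepting states {r0, r2} and transitions r0: a→r1, b→r1, c→r2; r1: a→r1, b→r1, c→r1; r2: a→r2, b→r1, c→r1.
Exploring the product automaton M1 × M2 from the start pair (r0, q0), following both machines on each input symbol, reaches 8 state pairs: (r0, q0), (r1, q2), (r2, q0), (r1, q3), (r1, q4), (r2, q2), (r1, q0), (r2, q3).
M1 accepts in {r0, r2} and M2 accepts in {q4}; no reachable pair has both components accepting, so no string drives both machines to acceptance simultaneously and L(M1) ∩ L(M2) = ∅.
So no string is accepted by both, and the intersection is empty.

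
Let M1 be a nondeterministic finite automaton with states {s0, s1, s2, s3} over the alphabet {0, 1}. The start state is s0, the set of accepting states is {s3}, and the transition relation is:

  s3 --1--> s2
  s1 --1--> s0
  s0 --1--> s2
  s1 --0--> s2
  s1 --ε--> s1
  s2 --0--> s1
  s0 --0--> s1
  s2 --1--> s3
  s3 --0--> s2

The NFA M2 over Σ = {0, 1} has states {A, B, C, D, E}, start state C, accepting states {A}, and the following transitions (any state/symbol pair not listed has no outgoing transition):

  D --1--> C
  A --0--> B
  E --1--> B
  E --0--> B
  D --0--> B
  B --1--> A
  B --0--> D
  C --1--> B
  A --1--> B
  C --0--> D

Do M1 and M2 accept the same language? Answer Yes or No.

Yes

Exploring the product automaton M1 × M2 from the start pair (s0, C), following both machines on each input symbol, reaches 4 state pairs: (s0, C), (s1, D), (s2, B), (s3, A).
M1 accepts in {s3} and M2 accepts in {A}. In every reachable pair the two components are either both accepting — (s3, A) — or both non-accepting, so no string is accepted by exactly one of the machines: L(M1) \ L(M2) and L(M2) \ L(M1) are both empty.
Hence every string is accepted by M1 iff it is accepted by M2, and the two languages coincide.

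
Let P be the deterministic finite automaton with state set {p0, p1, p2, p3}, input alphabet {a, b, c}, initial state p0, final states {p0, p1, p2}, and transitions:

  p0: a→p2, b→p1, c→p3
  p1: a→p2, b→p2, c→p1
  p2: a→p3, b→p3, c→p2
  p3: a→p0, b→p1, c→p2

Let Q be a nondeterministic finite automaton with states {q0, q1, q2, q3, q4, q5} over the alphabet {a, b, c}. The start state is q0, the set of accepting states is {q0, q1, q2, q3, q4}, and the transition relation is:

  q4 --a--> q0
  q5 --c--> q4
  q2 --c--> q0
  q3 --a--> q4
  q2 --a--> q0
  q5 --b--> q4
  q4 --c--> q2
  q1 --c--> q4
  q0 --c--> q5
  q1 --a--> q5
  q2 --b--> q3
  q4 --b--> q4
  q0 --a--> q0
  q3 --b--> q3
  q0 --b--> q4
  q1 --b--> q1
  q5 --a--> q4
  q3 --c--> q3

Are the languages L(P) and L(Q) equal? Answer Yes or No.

No

The string ac is accepted by P but rejected by Q.
So L(P) ≠ L(Q).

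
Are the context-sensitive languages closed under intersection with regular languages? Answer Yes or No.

Yes

Every regular language is context-sensitive, and context-sensitive languages are closed under intersection (an LBA runs the DFA check and then the LBA for L on the same linear tape).
So the context-sensitive languages are closed under intersection with a regular language.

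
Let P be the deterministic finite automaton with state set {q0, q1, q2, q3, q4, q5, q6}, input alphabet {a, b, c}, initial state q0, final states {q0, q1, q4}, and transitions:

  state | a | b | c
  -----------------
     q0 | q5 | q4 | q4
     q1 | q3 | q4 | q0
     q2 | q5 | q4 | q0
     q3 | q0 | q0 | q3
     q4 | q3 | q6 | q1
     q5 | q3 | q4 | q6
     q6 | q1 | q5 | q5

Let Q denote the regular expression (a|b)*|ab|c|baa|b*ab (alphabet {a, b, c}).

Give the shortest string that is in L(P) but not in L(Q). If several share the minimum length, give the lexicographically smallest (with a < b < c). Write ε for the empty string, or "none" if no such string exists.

bc

The string bc is accepted by P but not by Q.
No shorter string lies in the difference, and bc is the lexicographically first length-2 string in L(P) \ L(Q).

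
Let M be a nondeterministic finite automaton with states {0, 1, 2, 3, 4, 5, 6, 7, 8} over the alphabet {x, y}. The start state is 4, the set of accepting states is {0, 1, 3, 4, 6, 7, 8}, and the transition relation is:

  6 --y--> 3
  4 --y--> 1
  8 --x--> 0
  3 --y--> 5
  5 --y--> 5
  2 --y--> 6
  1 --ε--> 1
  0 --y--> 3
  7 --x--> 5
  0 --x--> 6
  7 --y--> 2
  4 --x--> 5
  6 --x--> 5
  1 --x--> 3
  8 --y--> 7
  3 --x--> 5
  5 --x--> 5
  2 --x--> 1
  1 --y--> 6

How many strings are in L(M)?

The useful subgraph on states {1, 3, 4, 6} is acyclic, so L(M) is finite; the longest accepting path visits 4 useful states, giving maximum string length 3.
Counting accepting paths from 4 by length: 1 of length 0, 1 of length 1, 2 of length 2, 1 of length 3. Total 5.

5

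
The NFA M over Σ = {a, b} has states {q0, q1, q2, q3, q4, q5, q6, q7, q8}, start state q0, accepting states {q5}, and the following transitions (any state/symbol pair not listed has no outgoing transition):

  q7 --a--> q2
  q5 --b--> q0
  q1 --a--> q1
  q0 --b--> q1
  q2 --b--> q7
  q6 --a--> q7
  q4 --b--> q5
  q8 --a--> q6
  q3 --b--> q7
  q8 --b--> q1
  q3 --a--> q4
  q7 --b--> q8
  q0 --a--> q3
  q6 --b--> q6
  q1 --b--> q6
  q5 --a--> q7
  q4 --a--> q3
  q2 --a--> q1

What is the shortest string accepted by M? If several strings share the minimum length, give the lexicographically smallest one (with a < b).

aab

A breadth-first search from q0 reaches an accepting state first via the path q0 → q3 → q4 → q5 on input aab.
No string of length < 3 is accepted (BFS exhausts all shorter strings without reaching an accepting state), and aab is the lexicographically least accepting string of length 3.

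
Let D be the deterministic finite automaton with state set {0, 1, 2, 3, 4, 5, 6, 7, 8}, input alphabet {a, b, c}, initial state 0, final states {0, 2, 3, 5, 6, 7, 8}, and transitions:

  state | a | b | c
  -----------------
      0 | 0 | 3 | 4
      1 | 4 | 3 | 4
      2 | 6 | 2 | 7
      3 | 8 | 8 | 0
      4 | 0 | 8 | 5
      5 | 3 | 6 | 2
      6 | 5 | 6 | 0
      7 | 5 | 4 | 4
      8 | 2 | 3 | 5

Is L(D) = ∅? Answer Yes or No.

The empty string ε is accepted: the run 0 ends in the accepting state 0.
Since at least one string is accepted, L(D) is not empty.

No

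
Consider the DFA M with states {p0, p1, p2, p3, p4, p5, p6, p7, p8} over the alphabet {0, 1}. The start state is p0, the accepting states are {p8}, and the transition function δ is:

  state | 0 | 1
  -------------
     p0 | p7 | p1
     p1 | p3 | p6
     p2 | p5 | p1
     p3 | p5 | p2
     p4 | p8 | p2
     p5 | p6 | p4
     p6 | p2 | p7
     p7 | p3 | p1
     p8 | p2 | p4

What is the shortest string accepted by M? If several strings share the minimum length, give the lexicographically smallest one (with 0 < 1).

A breadth-first search from p0 reaches an accepting state first via the path p0 → p7 → p3 → p5 → p4 → p8 on input 00010.
No string of length < 5 is accepted (BFS exhausts all shorter strings without reaching an accepting state), and 00010 is the lexicographically least accepting string of length 5.

00010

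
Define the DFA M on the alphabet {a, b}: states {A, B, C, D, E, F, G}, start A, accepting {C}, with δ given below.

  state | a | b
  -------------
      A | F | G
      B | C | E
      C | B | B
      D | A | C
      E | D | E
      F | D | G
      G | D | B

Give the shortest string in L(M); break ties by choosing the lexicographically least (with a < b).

aab

A breadth-first search from A reaches an accepting state first via the path A → F → D → C on input aab.
No string of length < 3 is accepted (BFS exhausts all shorter strings without reaching an accepting state), and aab is the lexicographically least accepting string of length 3.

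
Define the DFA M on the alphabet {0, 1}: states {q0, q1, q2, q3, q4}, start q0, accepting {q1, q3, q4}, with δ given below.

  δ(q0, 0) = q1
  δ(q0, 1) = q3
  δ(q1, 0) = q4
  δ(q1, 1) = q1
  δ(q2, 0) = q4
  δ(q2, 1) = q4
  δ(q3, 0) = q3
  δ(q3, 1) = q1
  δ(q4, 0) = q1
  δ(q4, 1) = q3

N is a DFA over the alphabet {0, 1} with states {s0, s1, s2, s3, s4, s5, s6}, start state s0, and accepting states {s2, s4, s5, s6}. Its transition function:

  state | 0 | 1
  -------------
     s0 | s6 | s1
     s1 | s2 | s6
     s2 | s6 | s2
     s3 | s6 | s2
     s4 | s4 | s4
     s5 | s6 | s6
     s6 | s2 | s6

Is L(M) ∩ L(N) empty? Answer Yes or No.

The string 0 is accepted by both M and N.
Hence L(M) ∩ L(N) ≠ ∅.

No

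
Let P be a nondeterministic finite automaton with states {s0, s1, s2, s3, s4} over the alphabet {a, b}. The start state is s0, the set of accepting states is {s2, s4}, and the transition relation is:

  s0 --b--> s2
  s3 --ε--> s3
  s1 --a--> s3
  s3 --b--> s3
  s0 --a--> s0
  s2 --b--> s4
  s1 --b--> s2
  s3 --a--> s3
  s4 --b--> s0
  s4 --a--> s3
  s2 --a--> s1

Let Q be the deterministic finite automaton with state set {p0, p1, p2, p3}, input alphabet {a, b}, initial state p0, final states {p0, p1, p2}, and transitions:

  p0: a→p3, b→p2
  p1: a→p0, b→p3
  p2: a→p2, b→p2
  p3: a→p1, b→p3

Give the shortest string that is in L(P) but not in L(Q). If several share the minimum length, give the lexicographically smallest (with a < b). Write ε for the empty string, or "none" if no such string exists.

The string ab is accepted by P but not by Q.
No shorter string lies in the difference, and ab is the lexicographically first length-2 string in L(P) \ L(Q).

ab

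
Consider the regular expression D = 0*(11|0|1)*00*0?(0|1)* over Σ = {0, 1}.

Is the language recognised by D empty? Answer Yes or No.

The string 0 matches the expression, so it belongs to L(D).
Since L(D) contains at least one string, it is not empty.

No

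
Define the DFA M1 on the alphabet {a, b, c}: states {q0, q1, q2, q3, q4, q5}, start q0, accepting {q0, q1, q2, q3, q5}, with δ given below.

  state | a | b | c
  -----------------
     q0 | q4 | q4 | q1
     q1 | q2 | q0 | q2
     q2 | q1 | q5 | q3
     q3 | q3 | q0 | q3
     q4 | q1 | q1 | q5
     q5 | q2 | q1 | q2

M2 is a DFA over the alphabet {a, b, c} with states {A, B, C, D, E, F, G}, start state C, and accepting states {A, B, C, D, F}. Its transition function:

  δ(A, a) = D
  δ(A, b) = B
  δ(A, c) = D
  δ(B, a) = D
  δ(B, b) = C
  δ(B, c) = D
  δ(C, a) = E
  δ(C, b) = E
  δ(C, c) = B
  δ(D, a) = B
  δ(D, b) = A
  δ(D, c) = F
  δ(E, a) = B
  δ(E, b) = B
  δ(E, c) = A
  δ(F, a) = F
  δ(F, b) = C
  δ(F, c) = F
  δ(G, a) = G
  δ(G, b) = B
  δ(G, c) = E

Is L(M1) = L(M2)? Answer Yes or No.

Yes

Exploring the product automaton M1 × M2 from the start pair (q0, C), following both machines on each input symbol, reaches 6 state pairs: (q0, C), (q4, E), (q1, B), (q5, A), (q2, D), (q3, F).
M1 accepts in {q0, q1, q2, q3, q5} and M2 accepts in {A, B, C, D, F}. In every reachable pair the two components are either both accepting — (q0, C), (q1, B), (q5, A), (q2, D), (q3, F) — or both non-accepting, so no string is accepted by exactly one of the machines: L(M1) \ L(M2) and L(M2) \ L(M1) are both empty.
Hence every string is accepted by M1 iff it is accepted by M2, and the two languages coincide.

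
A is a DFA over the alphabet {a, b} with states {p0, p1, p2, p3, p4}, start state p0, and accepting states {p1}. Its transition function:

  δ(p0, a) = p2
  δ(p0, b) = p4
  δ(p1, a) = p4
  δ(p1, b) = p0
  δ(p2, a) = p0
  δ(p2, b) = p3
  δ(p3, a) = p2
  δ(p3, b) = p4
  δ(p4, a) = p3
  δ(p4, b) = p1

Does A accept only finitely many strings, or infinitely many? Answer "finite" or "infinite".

State p0 is reachable from the start and can reach an accepting state, and it lies on the cycle p0 → p2 → p0.
Traversing that cycle any number of times yields accepted strings of unbounded length, so the language is infinite.

infinite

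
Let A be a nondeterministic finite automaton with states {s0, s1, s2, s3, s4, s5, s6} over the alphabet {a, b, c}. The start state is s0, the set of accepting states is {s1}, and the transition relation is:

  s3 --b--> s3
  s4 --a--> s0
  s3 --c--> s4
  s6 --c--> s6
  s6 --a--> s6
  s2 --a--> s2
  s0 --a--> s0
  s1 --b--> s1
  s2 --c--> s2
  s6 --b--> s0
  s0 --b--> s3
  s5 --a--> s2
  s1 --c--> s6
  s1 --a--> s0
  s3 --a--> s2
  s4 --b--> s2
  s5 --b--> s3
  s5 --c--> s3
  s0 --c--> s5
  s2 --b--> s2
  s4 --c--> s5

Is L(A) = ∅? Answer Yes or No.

The states reachable from the start state are {s0, s2, s3, s4, s5}.
None of the accepting states {s1} is reachable, so no string is accepted and L(A) = ∅.

Yes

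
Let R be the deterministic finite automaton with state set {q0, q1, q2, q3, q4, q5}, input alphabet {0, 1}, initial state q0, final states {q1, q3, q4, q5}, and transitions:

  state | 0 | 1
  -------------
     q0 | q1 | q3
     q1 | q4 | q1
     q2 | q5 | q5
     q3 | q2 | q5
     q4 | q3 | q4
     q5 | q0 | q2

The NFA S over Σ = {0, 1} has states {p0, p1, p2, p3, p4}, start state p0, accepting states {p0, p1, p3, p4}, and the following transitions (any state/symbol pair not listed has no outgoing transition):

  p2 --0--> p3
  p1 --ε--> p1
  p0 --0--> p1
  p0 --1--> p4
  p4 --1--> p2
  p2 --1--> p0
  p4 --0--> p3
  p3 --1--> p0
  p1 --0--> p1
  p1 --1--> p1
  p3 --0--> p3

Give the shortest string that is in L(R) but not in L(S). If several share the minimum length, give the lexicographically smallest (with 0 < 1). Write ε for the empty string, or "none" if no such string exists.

11

The string 11 is accepted by R but not by S.
No shorter string lies in the difference, and 11 is the lexicographically first length-2 string in L(R) \ L(S).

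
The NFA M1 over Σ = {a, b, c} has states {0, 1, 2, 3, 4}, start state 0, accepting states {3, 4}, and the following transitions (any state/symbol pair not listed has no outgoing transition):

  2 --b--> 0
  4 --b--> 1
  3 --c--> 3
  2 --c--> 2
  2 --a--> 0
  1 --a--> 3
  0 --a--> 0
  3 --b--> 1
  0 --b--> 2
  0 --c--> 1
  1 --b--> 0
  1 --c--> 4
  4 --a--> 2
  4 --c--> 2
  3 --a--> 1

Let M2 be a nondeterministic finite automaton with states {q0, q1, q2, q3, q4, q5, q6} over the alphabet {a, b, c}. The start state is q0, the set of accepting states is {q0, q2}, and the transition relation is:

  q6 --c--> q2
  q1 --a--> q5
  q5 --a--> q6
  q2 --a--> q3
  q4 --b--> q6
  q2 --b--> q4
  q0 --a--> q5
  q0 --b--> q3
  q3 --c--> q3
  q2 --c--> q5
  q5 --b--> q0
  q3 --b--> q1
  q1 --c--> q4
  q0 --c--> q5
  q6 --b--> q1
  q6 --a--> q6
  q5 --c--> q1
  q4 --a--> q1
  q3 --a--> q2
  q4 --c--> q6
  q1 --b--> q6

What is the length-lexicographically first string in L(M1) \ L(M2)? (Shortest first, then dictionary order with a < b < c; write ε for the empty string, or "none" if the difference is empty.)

The string ca is accepted by M1 but not by M2.
No shorter string lies in the difference, and ca is the lexicographically first length-2 string in L(M1) \ L(M2).

ca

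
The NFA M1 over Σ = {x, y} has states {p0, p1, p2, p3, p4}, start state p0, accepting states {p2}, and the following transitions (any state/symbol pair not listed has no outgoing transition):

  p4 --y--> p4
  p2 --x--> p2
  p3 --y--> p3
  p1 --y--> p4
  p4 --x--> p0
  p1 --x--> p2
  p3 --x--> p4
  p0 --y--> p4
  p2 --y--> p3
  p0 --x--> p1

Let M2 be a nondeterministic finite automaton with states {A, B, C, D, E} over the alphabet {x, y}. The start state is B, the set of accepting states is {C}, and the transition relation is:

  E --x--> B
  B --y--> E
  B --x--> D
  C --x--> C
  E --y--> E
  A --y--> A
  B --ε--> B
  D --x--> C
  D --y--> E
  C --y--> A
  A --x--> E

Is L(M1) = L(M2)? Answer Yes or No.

Yes

Exploring the product automaton M1 × M2 from the start pair (p0, B), following both machines on each input symbol, reaches 5 state pairs: (p0, B), (p1, D), (p4, E), (p2, C), (p3, A).
M1 accepts in {p2} and M2 accepts in {C}. In every reachable pair the two components are either both accepting — (p2, C) — or both non-accepting, so no string is accepted by exactly one of the machines: L(M1) \ L(M2) and L(M2) \ L(M1) are both empty.
Hence every string is accepted by M1 iff it is accepted by M2, and the two languages coincide.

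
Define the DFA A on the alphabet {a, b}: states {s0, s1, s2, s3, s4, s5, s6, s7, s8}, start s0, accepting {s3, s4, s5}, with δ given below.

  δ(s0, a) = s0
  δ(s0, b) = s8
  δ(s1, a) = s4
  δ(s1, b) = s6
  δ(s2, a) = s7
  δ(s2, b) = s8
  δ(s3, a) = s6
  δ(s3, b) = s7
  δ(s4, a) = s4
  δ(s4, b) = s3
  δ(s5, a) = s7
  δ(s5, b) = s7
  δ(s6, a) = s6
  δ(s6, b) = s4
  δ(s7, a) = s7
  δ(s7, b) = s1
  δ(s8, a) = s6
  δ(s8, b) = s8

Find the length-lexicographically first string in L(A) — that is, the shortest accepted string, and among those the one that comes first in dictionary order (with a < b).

bab

A breadth-first search from s0 reaches an accepting state first via the path s0 → s8 → s6 → s4 on input bab.
No string of length < 3 is accepted (BFS exhausts all shorter strings without reaching an accepting state), and bab is the lexicographically least accepting string of length 3.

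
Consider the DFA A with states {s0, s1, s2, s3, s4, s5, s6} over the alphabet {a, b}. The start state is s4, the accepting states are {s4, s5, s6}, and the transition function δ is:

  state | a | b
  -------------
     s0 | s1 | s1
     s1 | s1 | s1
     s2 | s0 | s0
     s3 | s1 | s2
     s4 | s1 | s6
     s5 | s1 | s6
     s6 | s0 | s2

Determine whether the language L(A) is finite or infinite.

The useful states (reachable from s4 and able to reach an accepting state) are {s4, s6}.
Restricted to these states the transition graph has no cycle, so every accepting path has bounded length and L is finite.

finite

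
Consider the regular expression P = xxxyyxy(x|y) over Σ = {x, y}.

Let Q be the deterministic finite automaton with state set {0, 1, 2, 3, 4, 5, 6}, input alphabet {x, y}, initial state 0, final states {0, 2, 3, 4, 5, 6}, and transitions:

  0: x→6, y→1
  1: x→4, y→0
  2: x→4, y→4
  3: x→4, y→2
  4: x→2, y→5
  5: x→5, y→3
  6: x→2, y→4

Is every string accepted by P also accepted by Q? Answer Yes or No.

Yes

Converting the expression P to a DFA (subset construction, then merging equivalent states) gives the minimal DFA with states {p0, p1, p2, p3, p4, p5, p6, p7, p8, p9}, start state p0, accepting states {p9} and transitions p0: x→p1, y→p2; p1: x→p3, y→p2; p2: x→p2, y→p2; p3: x→p4, y→p2; p4: x→p2, y→p5; p5: x→p2, y→p6; p6: x→p7, y→p2; p7: x→p2, y→p8; p8: x→p9, y→p9; p9: x→p2, y→p2.
Exploring the product automaton P × Q from the start pair (p0, 0), following both machines on each input symbol, reaches 17 state pairs: (p0, 0), (p1, 6), (p2, 1), (p3, 2), (p2, 4), (p2, 0), (p4, 4), (p2, 2), (p2, 5), (p2, 6), (p5, 5), (p2, 3), (p6, 3), (p7, 4), (p8, 5), (p9, 5), (p9, 3).
P accepts in {p9} and Q accepts in {0, 2, 3, 4, 5, 6}. The reachable pairs whose P-component is accepting are (p9, 5), (p9, 3); in each of them the Q-component is accepting too, so the product for L(P) \ L(Q) (P-component accepting, Q-component rejecting) has no reachable accepting pair and the difference is empty.
Hence every string in L(P) is also in L(Q).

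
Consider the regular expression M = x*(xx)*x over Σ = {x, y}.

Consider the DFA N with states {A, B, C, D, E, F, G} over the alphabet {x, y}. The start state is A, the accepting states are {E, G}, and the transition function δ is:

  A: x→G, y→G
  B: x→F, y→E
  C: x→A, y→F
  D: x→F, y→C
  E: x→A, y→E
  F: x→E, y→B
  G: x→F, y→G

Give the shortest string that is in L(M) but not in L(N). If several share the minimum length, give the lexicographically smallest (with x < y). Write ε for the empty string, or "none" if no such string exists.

The string xx is accepted by M but not by N.
No shorter string lies in the difference, and xx is the lexicographically first length-2 string in L(M) \ L(N).

xx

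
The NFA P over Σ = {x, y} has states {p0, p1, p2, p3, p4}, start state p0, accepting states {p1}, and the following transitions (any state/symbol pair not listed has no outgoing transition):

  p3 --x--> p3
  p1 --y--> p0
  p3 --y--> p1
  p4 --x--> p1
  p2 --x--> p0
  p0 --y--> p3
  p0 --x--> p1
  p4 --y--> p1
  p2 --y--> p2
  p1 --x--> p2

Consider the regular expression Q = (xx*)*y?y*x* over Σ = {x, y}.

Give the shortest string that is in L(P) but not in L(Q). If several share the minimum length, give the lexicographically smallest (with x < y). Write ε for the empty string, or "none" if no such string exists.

The string yxy is accepted by P but not by Q.
No shorter string lies in the difference, and yxy is the lexicographically first length-3 string in L(P) \ L(Q).

yxy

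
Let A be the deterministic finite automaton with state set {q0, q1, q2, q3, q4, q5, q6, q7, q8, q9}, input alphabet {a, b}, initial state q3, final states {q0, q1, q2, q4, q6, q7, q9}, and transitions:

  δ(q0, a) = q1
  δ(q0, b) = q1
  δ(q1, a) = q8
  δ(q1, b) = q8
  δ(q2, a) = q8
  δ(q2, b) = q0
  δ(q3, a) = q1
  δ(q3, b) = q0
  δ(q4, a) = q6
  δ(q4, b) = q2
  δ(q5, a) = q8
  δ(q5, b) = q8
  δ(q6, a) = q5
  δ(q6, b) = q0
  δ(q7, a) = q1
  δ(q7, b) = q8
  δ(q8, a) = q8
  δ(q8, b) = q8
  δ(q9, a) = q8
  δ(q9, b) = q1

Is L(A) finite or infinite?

The useful states (reachable from q3 and able to reach an accepting state) are {q0, q1, q3}.
Restricted to these states the transition graph has no cycle, so every accepting path has bounded length and L is finite.

finite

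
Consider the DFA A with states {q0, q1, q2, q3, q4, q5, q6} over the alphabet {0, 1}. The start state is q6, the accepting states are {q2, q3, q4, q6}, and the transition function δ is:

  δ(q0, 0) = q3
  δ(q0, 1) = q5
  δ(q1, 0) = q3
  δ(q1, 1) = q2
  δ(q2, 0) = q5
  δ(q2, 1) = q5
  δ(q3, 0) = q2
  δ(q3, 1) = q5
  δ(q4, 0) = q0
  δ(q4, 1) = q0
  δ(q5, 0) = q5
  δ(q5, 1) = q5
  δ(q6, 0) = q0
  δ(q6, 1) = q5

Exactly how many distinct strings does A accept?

3

The useful subgraph on states {q0, q2, q3, q6} is acyclic, so L(A) is finite; the longest accepting path visits 4 useful states, giving maximum string length 3.
Counting accepting paths from q6 by length: 1 of length 0, 1 of length 2, 1 of length 3. Total 3.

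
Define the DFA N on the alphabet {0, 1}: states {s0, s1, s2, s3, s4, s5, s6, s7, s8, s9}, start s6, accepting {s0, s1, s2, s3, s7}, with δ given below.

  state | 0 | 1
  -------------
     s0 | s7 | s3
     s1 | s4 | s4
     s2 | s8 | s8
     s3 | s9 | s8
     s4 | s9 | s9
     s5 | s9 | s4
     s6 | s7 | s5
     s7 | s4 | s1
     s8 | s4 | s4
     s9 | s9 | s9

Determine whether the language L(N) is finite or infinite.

finite

The useful states (reachable from s6 and able to reach an accepting state) are {s1, s6, s7}.
Restricted to these states the transition graph has no cycle, so every accepting path has bounded length and L is finite.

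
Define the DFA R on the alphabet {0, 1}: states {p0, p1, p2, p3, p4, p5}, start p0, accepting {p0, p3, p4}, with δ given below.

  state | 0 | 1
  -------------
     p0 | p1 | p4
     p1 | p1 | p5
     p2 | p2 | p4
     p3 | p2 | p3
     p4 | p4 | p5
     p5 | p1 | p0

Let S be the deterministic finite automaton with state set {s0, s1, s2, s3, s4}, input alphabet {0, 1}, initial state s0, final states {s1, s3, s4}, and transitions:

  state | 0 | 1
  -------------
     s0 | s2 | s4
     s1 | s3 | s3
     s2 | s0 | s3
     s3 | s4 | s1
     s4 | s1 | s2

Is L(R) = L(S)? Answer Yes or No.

No

The empty string ε is accepted by R but rejected by S.
So L(R) ≠ L(S).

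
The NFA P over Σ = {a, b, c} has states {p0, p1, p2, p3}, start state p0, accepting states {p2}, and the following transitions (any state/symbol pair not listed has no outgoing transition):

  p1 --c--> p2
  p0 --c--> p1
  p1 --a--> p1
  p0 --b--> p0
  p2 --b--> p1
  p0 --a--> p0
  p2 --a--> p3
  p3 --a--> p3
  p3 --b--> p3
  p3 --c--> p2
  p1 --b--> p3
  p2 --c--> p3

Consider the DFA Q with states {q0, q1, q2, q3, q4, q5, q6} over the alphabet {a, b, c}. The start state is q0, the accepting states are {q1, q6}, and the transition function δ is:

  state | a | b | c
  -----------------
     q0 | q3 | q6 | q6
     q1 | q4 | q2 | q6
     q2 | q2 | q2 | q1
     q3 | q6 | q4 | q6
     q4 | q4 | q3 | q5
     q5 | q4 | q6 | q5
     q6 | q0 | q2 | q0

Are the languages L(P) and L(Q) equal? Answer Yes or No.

The string cc is accepted by P but rejected by Q.
So L(P) ≠ L(Q).

No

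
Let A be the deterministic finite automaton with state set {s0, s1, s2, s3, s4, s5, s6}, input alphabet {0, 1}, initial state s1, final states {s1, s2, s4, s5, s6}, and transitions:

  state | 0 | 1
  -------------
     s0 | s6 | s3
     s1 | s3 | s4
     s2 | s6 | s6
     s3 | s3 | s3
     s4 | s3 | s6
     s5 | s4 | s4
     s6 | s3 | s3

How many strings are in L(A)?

The useful subgraph on states {s1, s4, s6} is acyclic, so L(A) is finite; the longest accepting path visits 3 useful states, giving maximum string length 2.
Counting accepting paths from s1 by length: 1 of length 0, 1 of length 1, 1 of length 2. Total 3.

3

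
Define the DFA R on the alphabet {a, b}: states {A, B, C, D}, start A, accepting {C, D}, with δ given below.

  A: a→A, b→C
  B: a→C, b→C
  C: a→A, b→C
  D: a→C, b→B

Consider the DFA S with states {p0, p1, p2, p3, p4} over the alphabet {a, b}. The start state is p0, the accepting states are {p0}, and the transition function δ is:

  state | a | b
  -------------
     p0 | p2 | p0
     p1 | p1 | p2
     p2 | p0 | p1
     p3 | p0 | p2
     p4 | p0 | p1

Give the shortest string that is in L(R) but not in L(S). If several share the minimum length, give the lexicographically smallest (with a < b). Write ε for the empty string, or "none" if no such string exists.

ab

The string ab is accepted by R but not by S.
No shorter string lies in the difference, and ab is the lexicographically first length-2 string in L(R) \ L(S).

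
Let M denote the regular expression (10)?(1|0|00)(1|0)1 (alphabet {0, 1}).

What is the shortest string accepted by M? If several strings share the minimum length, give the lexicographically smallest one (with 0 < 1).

001

By inspection of the expression, no string of length less than 3 matches, and 001 is the lexicographically first match of length 3.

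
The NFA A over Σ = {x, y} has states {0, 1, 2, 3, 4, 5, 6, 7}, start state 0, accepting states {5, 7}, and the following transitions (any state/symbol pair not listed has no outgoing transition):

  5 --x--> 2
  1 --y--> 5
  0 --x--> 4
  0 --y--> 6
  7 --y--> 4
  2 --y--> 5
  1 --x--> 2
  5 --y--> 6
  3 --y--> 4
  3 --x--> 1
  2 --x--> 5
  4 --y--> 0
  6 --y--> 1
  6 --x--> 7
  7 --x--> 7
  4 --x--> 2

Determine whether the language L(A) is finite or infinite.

State 0 is reachable from the start and can reach an accepting state, and it lies on the cycle 0 → 4 → 0.
Traversing that cycle any number of times yields accepted strings of unbounded length, so the language is infinite.

infinite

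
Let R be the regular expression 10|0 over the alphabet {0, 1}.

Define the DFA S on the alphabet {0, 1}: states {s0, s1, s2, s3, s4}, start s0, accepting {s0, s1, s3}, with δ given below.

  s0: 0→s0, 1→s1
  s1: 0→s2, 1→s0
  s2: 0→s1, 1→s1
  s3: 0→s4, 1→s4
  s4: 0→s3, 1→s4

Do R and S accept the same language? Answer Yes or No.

No

The string 10 is accepted by R but rejected by S.
So L(R) ≠ L(S).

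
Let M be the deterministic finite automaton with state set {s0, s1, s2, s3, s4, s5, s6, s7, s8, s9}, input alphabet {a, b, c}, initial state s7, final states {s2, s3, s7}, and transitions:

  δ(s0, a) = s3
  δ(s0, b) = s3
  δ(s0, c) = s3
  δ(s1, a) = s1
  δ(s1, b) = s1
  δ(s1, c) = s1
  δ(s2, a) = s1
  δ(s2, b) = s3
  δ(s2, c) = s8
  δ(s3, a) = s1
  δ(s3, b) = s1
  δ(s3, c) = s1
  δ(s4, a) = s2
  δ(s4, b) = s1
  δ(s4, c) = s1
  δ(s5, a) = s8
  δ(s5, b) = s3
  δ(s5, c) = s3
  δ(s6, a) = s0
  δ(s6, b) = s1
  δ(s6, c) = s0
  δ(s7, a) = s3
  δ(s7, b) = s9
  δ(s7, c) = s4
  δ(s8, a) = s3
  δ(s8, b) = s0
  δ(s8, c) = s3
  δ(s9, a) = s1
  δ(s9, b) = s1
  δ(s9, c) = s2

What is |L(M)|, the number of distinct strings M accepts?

The useful subgraph on states {s0, s2, s3, s4, s7, s8, s9} is acyclic, so L(M) is finite; the longest accepting path visits 6 useful states, giving maximum string length 5.
Counting accepting paths from s7 by length: 1 of length 0, 1 of length 1, 2 of length 2, 2 of length 3, 4 of length 4, 6 of length 5. Total 16.

16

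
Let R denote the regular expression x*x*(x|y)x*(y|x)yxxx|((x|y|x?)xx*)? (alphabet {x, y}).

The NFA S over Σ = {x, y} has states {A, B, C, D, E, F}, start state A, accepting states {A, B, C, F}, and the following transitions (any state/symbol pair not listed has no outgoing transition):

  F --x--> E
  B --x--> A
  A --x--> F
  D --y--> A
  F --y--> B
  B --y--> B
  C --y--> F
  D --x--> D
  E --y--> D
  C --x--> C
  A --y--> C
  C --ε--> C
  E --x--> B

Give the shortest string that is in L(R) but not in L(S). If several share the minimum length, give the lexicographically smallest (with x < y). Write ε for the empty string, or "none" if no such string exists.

xx

The string xx is accepted by R but not by S.
No shorter string lies in the difference, and xx is the lexicographically first length-2 string in L(R) \ L(S).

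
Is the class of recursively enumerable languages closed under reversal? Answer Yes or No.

Yes

Reverse the input and run the recogniser for L on it; this accepts exactly Lᴿ.
So the recursively enumerable languages are closed under reversal.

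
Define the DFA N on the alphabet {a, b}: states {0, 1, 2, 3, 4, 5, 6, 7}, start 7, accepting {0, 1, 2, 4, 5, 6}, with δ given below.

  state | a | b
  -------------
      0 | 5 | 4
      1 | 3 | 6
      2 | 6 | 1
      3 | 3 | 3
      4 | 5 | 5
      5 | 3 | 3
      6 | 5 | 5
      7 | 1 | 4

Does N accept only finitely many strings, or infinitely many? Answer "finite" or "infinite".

finite

The useful states (reachable from 7 and able to reach an accepting state) are {1, 4, 5, 6, 7}.
Restricted to these states the transition graph has no cycle, so every accepting path has bounded length and L is finite.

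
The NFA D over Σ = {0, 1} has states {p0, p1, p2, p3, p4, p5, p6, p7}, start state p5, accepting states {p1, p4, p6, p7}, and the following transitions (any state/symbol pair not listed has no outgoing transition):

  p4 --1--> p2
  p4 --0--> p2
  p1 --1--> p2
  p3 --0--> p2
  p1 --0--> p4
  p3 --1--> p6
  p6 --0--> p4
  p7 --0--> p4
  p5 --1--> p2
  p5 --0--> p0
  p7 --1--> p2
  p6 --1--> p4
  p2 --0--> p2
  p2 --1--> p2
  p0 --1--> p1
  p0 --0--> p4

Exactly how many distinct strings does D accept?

The useful subgraph on states {p0, p1, p4, p5} is acyclic, so L(D) is finite; the longest accepting path visits 4 useful states, giving maximum string length 3.
Counting accepting paths from p5 by length: 2 of length 2, 1 of length 3. Total 3.

3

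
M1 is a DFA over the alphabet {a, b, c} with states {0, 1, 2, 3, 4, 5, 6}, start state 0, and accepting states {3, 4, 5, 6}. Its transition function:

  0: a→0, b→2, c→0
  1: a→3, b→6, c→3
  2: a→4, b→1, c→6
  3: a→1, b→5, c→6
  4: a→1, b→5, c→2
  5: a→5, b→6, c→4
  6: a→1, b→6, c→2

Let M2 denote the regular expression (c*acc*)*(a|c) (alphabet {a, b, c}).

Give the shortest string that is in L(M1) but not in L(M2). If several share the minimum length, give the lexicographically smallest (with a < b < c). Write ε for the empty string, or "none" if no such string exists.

ba

The string ba is accepted by M1 but not by M2.
No shorter string lies in the difference, and ba is the lexicographically first length-2 string in L(M1) \ L(M2).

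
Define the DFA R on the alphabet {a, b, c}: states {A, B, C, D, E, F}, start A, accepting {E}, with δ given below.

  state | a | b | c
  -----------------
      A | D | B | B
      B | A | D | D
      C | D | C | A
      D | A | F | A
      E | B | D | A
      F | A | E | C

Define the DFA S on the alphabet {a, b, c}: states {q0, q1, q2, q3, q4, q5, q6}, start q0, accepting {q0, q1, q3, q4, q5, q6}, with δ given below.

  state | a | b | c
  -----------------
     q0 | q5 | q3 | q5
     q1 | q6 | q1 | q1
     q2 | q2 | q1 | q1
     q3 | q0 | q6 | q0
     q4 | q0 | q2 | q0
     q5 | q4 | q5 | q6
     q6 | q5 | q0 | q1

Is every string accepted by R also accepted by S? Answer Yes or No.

Exploring the product automaton R × S from the start pair (A, q0), following both machines on each input symbol, reaches 36 state pairs: (A, q0), (D, q5), (B, q3), (B, q5), (A, q4), (F, q5), (A, q6), (D, q6), (D, q0), (B, q2), (B, q0), (E, q5), (C, q6), (B, q1), (A, q5), (F, q0), (A, q1), (F, q3), (A, q2), (D, q1), (D, q3), (B, q4), (C, q0), (D, q4), (B, q6), (E, q3), (C, q5), (E, q6), (D, q2), (F, q1), (F, q6), (C, q3), (F, q2), (E, q1), (C, q1), (E, q0).
R accepts in {E} and S accepts in {q0, q1, q3, q4, q5, q6}. The reachable pairs whose R-component is accepting are (E, q5), (E, q3), (E, q6), (E, q1), (E, q0); in each of them the S-component is accepting too, so the product for L(R) \ L(S) (R-component accepting, S-component rejecting) has no reachable accepting pair and the difference is empty.
Hence every string in L(R) is also in L(S).

Yes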